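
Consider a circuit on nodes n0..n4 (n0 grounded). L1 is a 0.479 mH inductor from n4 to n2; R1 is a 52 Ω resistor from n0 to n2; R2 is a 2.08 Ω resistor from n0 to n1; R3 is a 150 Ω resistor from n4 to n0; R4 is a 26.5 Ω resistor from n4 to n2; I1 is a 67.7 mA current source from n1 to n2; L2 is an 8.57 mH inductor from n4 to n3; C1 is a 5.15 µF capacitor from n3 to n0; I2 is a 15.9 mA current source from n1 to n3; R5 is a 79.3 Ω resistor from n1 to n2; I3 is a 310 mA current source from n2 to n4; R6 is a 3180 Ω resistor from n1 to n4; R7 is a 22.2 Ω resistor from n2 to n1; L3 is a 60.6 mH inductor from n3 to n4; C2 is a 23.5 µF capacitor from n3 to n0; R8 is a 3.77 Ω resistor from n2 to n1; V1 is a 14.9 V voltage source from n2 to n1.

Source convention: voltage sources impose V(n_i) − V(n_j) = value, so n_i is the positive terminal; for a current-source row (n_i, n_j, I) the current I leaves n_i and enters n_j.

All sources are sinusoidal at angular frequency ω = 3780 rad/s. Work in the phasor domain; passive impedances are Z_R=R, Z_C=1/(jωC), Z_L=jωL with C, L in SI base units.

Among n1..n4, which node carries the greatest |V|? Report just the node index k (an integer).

2

Apply KCL at each of the 4 non-ground nodes and solve the resulting linear system.
Node n1: branches {R2, I1, I2, R5, R6, R7, R8, V1} → V_1 = -0.9602+1.313j
Node n2: branches {L1, R1, R4, I1, R5, I3, R7, R8, V1} → V_2 = 13.94+1.313j
Node n3: branches {L2, C1, I2, L3, C2} → V_3 = -6.160-1.001j
Node n4: branches {L1, R3, R4, L2, I3, R6, L3} → V_4 = 12.77+1.624j
Source currents: i(V1)=-5.194+0.6309j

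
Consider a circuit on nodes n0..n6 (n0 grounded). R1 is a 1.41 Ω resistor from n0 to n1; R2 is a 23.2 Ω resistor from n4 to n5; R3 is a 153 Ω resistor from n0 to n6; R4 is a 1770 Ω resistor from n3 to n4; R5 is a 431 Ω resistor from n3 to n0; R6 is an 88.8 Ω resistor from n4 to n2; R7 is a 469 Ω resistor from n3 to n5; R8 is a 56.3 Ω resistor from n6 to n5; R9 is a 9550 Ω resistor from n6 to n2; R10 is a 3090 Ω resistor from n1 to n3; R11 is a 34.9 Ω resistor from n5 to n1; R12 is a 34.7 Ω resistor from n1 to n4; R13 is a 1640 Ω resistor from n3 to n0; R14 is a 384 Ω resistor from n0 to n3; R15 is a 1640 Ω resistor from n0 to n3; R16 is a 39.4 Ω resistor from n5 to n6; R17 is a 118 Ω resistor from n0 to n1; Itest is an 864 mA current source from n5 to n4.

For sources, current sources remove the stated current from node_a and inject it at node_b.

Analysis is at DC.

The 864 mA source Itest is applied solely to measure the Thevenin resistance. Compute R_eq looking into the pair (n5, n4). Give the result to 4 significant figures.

MNA unknowns: 6 node voltages V₁..V_6
R1: Y=0.7092 on G[0,1]
R2: Y=0.04310 on G[4,5]
R3: Y=0.006536 on G[0,6]
R4: Y=0.0005650 on G[3,4]
R5: Y=0.002320 on G[3,0]
R6: Y=0.01126 on G[4,2]
R7: Y=0.002132 on G[3,5]
R8: Y=0.01776 on G[6,5]
R9: Y=0.0001047 on G[6,2]
R10: Y=0.0003236 on G[1,3]
R11: Y=0.02865 on G[5,1]
R12: Y=0.02882 on G[1,4]
R13: Y=0.0006098 on G[3,0]
R14: Y=0.002604 on G[0,3]
R15: Y=0.0006098 on G[0,3]
R16: Y=0.02538 on G[5,6]
R17: Y=0.008475 on G[0,1]
Itest: z[5]−=0.864, z[4]+=0.864
solve → V1=0.05964, V2=7.935, V3=-1.009, V4=8.061, V5=-6.482, V6=-5.601

R_eq = 16.83 Ω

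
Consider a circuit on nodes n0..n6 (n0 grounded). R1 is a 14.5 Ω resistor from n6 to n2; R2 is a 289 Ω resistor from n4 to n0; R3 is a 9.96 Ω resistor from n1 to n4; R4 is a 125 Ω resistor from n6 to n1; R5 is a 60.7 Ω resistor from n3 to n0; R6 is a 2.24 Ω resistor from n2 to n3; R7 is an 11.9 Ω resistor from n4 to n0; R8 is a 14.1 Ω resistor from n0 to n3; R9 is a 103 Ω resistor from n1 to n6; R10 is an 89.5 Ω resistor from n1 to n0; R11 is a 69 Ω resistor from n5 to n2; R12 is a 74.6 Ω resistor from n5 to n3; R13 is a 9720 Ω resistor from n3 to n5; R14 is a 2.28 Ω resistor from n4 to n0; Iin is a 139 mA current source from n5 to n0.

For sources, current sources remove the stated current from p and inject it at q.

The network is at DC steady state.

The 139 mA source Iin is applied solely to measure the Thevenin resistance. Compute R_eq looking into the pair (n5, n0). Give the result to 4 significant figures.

MNA unknowns: 6 node voltages V₁..V_6
R1: Y=0.06897 on G[6,2]
R2: Y=0.003460 on G[4,0]
R3: Y=0.1004 on G[1,4]
R4: Y=0.008000 on G[6,1]
R5: Y=0.01647 on G[3,0]
R6: Y=0.4464 on G[2,3]
R7: Y=0.08403 on G[4,0]
R8: Y=0.07092 on G[0,3]
R9: Y=0.009709 on G[1,6]
R10: Y=0.01117 on G[1,0]
R11: Y=0.01449 on G[5,2]
R12: Y=0.01340 on G[5,3]
R13: Y=0.0001029 on G[3,5]
R14: Y=0.4386 on G[4,0]
Iin: z[5]−=0.139, z[0]+=0.139
solve → V1=-0.1926, V2=-1.498, V3=-1.380, V4=-0.03087, V5=-6.405, V6=-1.231

R_eq = 46.08 Ω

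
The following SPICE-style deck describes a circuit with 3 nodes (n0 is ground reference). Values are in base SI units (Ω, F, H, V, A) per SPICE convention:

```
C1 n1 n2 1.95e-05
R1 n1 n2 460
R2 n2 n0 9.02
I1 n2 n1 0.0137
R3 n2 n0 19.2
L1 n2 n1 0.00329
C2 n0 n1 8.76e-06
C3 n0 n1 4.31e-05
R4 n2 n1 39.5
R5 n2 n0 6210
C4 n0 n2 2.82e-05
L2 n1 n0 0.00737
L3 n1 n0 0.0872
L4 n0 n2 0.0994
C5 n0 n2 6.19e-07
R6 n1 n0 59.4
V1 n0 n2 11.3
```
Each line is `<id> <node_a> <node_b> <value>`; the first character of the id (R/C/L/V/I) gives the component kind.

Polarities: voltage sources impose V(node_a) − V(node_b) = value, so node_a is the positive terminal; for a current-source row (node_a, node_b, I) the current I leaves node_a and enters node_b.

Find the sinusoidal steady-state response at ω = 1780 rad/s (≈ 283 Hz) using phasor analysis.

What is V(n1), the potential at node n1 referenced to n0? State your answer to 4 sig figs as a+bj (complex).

Element admittances at ω=1780 rad/s:
  Y(C1) = 0.000+0.03471j S between n1,n2
  Y(R1) = 0.002174+0.000j S between n1,n2
  Y(R2) = 0.1109+0.000j S between n2,n0
  I1: injects 0.0137 A into n1 (from n2)
  Y(R3) = 0.05208+0.000j S between n2,n0
  Y(L1) = 0.000-0.1708j S between n2,n1
  Y(C2) = 0.000+0.01559j S between n0,n1
  Y(C3) = 0.000+0.07672j S between n0,n1
  Y(R4) = 0.02532+0.000j S between n2,n1
  Y(R5) = 0.0001610+0.000j S between n2,n0
  Y(C4) = 0.000+0.05020j S between n0,n2
  Y(L2) = 0.000-0.07623j S between n1,n0
  Y(L3) = 0.000-0.006443j S between n1,n0
  Y(L4) = 0.000-0.005652j S between n0,n2
  Y(C5) = 0.000+0.001102j S between n0,n2
  Y(R6) = 0.01684+0.000j S between n1,n0
  V1: constraint V(n0)−V(n2) = 11.3
Assemble and solve the 3×3 MNA system:
  V(n1)=-11.56+1.706j  V(n2)=-11.30+0.000j
  i(V1)=-2.054-0.5986j

-11.56+1.706j V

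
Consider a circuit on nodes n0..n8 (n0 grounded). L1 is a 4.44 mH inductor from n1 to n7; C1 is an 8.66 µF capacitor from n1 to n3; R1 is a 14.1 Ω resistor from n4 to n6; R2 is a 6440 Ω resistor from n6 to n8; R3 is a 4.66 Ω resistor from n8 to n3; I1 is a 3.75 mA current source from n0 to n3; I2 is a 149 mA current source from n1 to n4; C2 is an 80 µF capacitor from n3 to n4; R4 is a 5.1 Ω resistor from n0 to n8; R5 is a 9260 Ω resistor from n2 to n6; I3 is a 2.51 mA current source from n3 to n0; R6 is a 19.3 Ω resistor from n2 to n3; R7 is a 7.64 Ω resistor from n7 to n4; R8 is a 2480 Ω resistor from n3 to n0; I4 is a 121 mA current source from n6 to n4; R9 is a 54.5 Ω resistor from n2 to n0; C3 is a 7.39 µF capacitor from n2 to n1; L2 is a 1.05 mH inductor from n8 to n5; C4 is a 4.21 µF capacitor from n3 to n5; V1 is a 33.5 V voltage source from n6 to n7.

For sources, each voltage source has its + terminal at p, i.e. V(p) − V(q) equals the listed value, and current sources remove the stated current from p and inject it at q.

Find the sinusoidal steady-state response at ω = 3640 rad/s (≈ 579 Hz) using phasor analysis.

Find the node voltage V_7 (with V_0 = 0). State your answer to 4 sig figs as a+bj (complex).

Apply KCL at each of the 8 non-ground nodes and solve the resulting linear system.
Node n1: branches {L1, C1, I2, C3} → V_1 = -18.97+16.40j
Node n2: branches {R5, R6, R9, C3} → V_2 = -6.890-4.115j
Node n3: branches {C1, R3, I1, C2, I3, R6, R8, C4} → V_3 = 1.243+0.6880j
Node n4: branches {R1, I2, C2, R7, I4} → V_4 = 4.544-2.878j
Node n5: branches {L2, C4} → V_5 = 0.6115+0.3647j
Node n6: branches {R1, R2, R5, I4, V1} → V_6 = 30.08+1.885j
Node n7: branches {L1, R7, V1} → V_7 = -3.421+1.885j
Node n8: branches {R2, R3, R4, L2} → V_8 = 0.6485+0.3836j
Source currents: i(V1)=-1.941-0.3387j

-3.421+1.885j V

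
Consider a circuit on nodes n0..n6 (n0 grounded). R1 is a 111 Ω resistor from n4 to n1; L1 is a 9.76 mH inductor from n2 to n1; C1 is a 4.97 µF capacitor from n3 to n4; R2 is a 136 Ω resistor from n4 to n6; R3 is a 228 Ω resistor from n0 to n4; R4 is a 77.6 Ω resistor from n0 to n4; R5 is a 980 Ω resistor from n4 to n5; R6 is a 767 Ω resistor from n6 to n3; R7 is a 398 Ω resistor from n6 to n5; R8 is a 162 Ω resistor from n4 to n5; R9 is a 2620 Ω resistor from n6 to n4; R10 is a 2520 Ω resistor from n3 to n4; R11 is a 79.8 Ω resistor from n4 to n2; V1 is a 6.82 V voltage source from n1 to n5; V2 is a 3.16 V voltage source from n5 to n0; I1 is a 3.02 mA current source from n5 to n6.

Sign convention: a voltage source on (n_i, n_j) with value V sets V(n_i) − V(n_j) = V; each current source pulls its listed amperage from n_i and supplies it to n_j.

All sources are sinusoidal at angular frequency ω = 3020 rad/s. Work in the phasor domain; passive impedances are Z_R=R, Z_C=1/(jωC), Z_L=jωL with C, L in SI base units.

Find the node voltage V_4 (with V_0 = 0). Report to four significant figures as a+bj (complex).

Apply KCL at each of the 6 non-ground nodes and solve the resulting linear system.
Node n1: branches {R1, L1, V1} → V_1 = 9.980+0.000j
Node n2: branches {L1, R11} → V_2 = 9.525-1.666j
Node n3: branches {C1, R6, R10} → V_3 = 5.022-0.4222j
Node n4: branches {R1, C1, R2, R3, R4, R5, R8, R9, R10, R11} → V_4 = 5.015-0.4353j
Node n5: branches {R5, R7, R8, V1, V2, I1} → V_5 = 3.160+0.000j
Node n6: branches {R2, R6, R7, R9, I1} → V_6 = 4.874-0.3391j
Source currents: i(V1)=-0.1013+0.01150j, i(V2)=-0.08662+0.007518j

5.015-0.4353j V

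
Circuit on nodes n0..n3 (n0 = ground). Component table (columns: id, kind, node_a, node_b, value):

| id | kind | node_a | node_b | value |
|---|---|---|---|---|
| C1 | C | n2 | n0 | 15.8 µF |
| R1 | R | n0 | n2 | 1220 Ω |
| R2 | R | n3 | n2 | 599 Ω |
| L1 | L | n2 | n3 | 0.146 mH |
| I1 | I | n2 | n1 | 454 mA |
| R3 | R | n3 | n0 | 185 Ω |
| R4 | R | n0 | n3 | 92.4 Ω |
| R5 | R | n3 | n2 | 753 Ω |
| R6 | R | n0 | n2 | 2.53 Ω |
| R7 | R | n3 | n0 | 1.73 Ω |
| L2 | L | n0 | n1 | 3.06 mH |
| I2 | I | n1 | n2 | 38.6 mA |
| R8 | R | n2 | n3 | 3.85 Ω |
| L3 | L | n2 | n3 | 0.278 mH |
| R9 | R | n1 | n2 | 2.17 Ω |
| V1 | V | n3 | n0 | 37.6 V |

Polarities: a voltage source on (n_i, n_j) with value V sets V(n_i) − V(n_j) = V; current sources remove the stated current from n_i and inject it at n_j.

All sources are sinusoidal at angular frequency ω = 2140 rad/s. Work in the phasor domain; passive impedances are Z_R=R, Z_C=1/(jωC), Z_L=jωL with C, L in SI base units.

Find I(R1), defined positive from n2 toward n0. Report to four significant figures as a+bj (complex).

0.02979-0.002592j A

Apply KCL at each of the 3 non-ground nodes and solve the resulting linear system.
Node n1: branches {I1, L2, I2, R9} → V_1 = 34.51+8.272j
Node n2: branches {C1, R1, R2, L1, I1, R5, R6, I2, R8, L3, R9} → V_2 = 36.35-3.162j
Node n3: branches {R2, L1, R3, R4, R5, R7, R8, L3, V1} → V_3 = 37.60+0.000j
Source currents: i(V1)=-38.11+5.293j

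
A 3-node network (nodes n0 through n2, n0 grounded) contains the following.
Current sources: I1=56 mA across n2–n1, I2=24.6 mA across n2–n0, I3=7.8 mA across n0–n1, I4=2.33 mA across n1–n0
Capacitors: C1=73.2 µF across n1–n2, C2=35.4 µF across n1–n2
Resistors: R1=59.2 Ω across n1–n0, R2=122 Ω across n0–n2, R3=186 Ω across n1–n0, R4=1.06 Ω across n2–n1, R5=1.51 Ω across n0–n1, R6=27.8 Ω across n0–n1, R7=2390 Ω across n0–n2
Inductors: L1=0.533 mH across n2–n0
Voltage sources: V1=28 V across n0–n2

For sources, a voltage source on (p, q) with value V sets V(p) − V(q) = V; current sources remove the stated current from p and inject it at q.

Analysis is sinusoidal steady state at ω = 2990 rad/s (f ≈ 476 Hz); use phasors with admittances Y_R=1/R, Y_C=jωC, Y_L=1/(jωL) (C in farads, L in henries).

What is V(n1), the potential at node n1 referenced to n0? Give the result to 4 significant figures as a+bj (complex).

-16.28-2.286j V

MNA unknowns: 2 node voltages V₁..V_2 plus 1 source current (V1)
I1: z[2]−=0.056, z[1]+=0.056
C1: Y=0.000+0.2189j on G[1,2]
C2: Y=0.000+0.1058j on G[1,2]
R1: Y=0.01689+0.000j on G[1,0]
I2: z[2]−=0.0246, z[0]+=0.0246
R2: Y=0.008197+0.000j on G[0,2]
I3: z[0]−=0.0078, z[1]+=0.0078
I4: z[1]−=0.00233, z[0]+=0.00233
R3: Y=0.005376+0.000j on G[1,0]
R4: Y=0.9434+0.000j on G[2,1]
R5: Y=0.6623+0.000j on G[0,1]
R6: Y=0.03597+0.000j on G[0,1]
R7: Y=0.0004184+0.000j on G[0,2]
L1: Y=0.000-0.6275j on G[2,0]
V1: row V0−V2=28, i_V1 at 0,2
solve → V1=-16.28-2.286j, V2=-28.00+0.000j
aux → i_V1=-11.96+15.92j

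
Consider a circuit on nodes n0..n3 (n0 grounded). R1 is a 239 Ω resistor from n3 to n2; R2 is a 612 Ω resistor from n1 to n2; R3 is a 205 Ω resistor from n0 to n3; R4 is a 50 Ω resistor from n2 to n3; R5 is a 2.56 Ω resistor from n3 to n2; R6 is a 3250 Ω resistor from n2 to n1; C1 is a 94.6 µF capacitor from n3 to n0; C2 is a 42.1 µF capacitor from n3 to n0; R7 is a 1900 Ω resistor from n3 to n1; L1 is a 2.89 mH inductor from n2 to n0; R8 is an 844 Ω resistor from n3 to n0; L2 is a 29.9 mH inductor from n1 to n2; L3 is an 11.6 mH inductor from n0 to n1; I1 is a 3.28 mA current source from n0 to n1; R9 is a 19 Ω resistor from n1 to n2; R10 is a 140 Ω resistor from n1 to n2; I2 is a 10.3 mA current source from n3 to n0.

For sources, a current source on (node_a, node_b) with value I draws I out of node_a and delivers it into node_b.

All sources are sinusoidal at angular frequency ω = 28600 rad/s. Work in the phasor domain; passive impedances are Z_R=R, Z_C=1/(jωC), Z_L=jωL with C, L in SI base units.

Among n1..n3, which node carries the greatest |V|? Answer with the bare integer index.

1

MNA unknowns: 3 node voltages V₁..V_3
R1: Y=0.004184+0.000j on G[3,2]
R2: Y=0.001634+0.000j on G[1,2]
R3: Y=0.004878+0.000j on G[0,3]
R4: Y=0.02000+0.000j on G[2,3]
R5: Y=0.3906+0.000j on G[3,2]
R6: Y=0.0003077+0.000j on G[2,1]
C1: Y=0.000+2.706j on G[3,0]
C2: Y=0.000+1.204j on G[3,0]
R7: Y=0.0005263+0.000j on G[3,1]
L1: Y=0.000-0.01210j on G[2,0]
R8: Y=0.001185+0.000j on G[3,0]
L2: Y=0.000-0.001169j on G[1,2]
L3: Y=0.000-0.003014j on G[0,1]
I1: z[0]−=0.00328, z[1]+=0.00328
R9: Y=0.05263+0.000j on G[1,2]
R10: Y=0.007143+0.000j on G[1,2]
I2: z[3]−=0.0103, z[0]+=0.0103
solve → V1=0.06003+0.006349j, V2=0.007781+0.002466j, V3=6.756e-05+0.001808j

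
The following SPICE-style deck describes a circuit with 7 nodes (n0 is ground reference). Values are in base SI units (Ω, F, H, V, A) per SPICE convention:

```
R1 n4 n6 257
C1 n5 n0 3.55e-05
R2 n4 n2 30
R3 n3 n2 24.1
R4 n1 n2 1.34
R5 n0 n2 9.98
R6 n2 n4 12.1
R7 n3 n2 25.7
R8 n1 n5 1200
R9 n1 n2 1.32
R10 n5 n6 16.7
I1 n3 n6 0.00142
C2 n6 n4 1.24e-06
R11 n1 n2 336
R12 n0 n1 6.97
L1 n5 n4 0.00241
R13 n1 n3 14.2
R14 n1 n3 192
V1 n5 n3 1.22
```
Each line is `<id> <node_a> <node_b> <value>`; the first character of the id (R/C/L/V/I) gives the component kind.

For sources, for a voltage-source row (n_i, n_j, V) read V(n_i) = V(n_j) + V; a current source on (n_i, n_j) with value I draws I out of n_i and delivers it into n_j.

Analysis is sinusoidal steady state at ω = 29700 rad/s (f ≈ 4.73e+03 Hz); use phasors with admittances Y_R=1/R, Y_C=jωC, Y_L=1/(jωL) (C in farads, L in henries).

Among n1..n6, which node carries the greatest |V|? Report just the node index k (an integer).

Apply KCL at each of the 6 non-ground nodes and solve the resulting linear system.
Node n1: branches {R4, R8, R9, R11, R12, R13, R14} → V_1 = -0.4493-0.03372j
Node n2: branches {R2, R3, R4, R5, R6, R7, R9, R11} → V_2 = -0.4540-0.03334j
Node n3: branches {R3, R7, I1, R13, R14, V1} → V_3 = -1.212-0.1043j
Node n4: branches {R1, R2, R6, C2, L1} → V_4 = -0.3822-0.008150j
Node n5: branches {C1, R8, R10, L1, V1} → V_5 = 0.007757-0.1043j
Node n6: branches {R1, R10, I1, C2} → V_6 = -0.1300-0.2441j
Source currents: i(V1)=-0.1172-0.01104j

3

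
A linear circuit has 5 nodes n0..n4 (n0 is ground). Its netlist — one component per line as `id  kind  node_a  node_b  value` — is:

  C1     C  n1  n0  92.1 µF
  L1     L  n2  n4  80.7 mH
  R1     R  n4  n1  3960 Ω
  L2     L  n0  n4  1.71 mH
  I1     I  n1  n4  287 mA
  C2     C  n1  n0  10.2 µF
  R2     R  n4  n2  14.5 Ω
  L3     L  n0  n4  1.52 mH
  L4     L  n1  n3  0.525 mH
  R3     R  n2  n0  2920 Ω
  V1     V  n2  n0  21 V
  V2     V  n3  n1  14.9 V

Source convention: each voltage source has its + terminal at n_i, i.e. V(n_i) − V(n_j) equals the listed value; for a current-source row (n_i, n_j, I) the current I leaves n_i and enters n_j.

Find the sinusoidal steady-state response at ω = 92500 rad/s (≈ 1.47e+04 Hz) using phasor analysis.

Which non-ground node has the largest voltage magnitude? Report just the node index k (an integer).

Apply KCL at each of the 4 non-ground nodes and solve the resulting linear system.
Node n1: branches {C1, R1, I1, C2, L4, V2} → V_1 = 0.0001245+0.02968j
Node n2: branches {L1, R2, R3, V1} → V_2 = 21.00+0.000j
Node n3: branches {L4, V2} → V_3 = 14.90+0.02968j
Node n4: branches {L1, R1, L2, I1, R2, L3} → V_4 = 24.15+4.693j
Source currents: i(V1)=0.2107+0.3233j, i(V2)=0.000+0.3068j

4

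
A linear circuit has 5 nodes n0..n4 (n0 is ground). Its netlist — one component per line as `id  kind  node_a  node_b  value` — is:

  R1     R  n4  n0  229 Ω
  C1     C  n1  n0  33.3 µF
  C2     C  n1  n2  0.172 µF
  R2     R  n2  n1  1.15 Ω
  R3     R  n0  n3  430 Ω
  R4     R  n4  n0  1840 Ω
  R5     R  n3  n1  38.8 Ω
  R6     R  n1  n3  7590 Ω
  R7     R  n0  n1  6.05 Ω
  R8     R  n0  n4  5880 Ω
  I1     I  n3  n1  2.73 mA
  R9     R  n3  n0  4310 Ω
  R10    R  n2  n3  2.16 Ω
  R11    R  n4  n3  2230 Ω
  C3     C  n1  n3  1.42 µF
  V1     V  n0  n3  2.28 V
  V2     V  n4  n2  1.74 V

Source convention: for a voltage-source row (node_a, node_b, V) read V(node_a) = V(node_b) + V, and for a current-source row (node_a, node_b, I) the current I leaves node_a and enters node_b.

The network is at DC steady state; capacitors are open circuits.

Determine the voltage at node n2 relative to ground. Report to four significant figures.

Element admittances at DC:
  Y(R1) = 0.004367 S between n4,n0
  Y(C1) = 0.000 S between n1,n0
  Y(C2) = 0.000 S between n1,n2
  Y(R2) = 0.8696 S between n2,n1
  Y(R3) = 0.002326 S between n0,n3
  Y(R4) = 0.0005435 S between n4,n0
  Y(R5) = 0.02577 S between n3,n1
  Y(R6) = 0.0001318 S between n1,n3
  Y(R7) = 0.1653 S between n0,n1
  Y(R8) = 0.0001701 S between n0,n4
  I1: injects 0.00273 A into n1 (from n3)
  Y(R9) = 0.0002320 S between n3,n0
  Y(R10) = 0.4630 S between n2,n3
  Y(R11) = 0.0004484 S between n4,n3
  Y(C3) = 0.000 S between n1,n3
  V1: constraint V(n0)−V(n3) = 2.28
  V2: constraint V(n4)−V(n2) = 1.74
Assemble and solve the 6×6 MNA system:
  V(n1)=-1.512  V(n2)=-1.779  V(n3)=-2.280  V(n4)=-0.03916
  i(V1)=-0.2559  i(V2)=-0.0008059

-1.779 V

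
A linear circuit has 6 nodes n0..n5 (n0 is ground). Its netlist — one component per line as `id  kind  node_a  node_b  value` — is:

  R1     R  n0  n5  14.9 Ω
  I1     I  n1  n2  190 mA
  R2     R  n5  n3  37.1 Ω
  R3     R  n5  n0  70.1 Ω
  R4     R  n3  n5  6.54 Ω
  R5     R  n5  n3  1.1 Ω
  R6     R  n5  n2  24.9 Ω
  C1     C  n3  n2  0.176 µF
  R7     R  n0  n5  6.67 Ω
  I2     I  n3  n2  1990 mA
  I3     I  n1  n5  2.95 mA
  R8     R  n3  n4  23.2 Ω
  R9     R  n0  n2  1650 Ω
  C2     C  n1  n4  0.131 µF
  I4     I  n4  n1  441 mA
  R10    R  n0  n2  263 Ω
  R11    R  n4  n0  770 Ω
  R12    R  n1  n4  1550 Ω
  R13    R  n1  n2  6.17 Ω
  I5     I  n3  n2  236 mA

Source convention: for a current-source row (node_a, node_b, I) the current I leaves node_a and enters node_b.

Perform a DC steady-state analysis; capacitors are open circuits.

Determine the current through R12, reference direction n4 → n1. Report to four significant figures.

Apply KCL at each of the 5 non-ground nodes and solve the resulting linear system.
Node n1: branches {I1, I3, C2, I4, R12, R13} → V_1 = 59.06
Node n2: branches {I1, R6, C1, I2, R9, R10, R13, I5} → V_2 = 57.81
Node n3: branches {R2, R4, R5, C1, I2, R8, I5} → V_3 = -3.426
Node n4: branches {R8, C2, I4, R11, R12} → V_4 = -12.22
Node n5: branches {R1, R2, R3, R4, R5, R6, R7, I3} → V_5 = -1.033

-0.04599 A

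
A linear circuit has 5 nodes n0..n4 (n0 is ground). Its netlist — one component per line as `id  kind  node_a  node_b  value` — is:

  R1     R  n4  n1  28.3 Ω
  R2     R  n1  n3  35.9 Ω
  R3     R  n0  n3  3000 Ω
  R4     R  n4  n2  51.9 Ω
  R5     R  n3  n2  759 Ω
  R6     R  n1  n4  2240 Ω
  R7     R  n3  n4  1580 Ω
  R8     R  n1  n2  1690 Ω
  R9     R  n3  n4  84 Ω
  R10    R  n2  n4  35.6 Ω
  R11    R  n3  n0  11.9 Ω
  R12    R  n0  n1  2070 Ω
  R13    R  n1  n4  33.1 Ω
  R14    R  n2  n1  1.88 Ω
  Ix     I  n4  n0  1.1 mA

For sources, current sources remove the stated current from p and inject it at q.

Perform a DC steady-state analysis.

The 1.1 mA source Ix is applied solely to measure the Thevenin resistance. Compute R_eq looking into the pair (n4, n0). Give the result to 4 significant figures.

R_eq = 39.39 Ω

MNA unknowns: 4 node voltages V₁..V_4
R1: Y=0.03534 on G[4,1]
R2: Y=0.02786 on G[1,3]
R3: Y=0.0003333 on G[0,3]
R4: Y=0.01927 on G[4,2]
R5: Y=0.001318 on G[3,2]
R6: Y=0.0004464 on G[1,4]
R7: Y=0.0006329 on G[3,4]
R8: Y=0.0005917 on G[1,2]
R9: Y=0.01190 on G[3,4]
R10: Y=0.02809 on G[2,4]
R11: Y=0.08403 on G[3,0]
R12: Y=0.0004831 on G[0,1]
R13: Y=0.03021 on G[1,4]
R14: Y=0.5319 on G[2,1]
Ix: z[4]−=0.0011, z[0]+=0.0011
solve → V1=-0.03680, V2=-0.03727, V3=-0.01283, V4=-0.04333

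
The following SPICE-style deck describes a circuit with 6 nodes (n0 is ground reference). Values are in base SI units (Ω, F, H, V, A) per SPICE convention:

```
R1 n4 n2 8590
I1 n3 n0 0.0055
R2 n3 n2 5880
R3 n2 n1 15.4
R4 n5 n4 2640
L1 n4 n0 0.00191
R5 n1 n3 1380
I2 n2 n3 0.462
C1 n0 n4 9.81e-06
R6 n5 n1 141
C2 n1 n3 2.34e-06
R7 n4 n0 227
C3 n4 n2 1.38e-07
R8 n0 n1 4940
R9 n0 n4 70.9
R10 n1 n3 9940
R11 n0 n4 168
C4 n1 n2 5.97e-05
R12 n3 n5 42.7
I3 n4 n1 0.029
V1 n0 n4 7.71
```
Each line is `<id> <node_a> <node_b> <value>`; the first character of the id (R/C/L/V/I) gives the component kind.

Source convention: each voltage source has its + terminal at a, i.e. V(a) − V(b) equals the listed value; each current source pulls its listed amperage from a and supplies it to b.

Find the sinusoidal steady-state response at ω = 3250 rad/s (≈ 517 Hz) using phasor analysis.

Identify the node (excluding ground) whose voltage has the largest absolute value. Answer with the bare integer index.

3

MNA unknowns: 5 node voltages V₁..V_5 plus 1 source current (V1)
R1: Y=0.0001164+0.000j on G[4,2]
I1: z[3]−=0.0055, z[0]+=0.0055
R2: Y=0.0001701+0.000j on G[3,2]
R3: Y=0.06494+0.000j on G[2,1]
R4: Y=0.0003788+0.000j on G[5,4]
L1: Y=0.000-0.1611j on G[4,0]
R5: Y=0.0007246+0.000j on G[1,3]
I2: z[2]−=0.462, z[3]+=0.462
C1: Y=0.000+0.03188j on G[0,4]
R6: Y=0.007092+0.000j on G[5,1]
C2: Y=0.000+0.007605j on G[1,3]
R7: Y=0.004405+0.000j on G[4,0]
C3: Y=0.000+0.0004485j on G[4,2]
R8: Y=0.0002024+0.000j on G[0,1]
R9: Y=0.01410+0.000j on G[0,4]
R10: Y=0.0001006+0.000j on G[1,3]
R11: Y=0.005952+0.000j on G[0,4]
C4: Y=0.000+0.1940j on G[1,2]
R12: Y=0.02342+0.000j on G[3,5]
I3: z[4]−=0.029, z[1]+=0.029
V1: row V0−V4=7.71, i_V1 at 0,4
solve → V1=16.64-1.766j, V2=15.85+0.3374j, V3=45.99-35.15j, V4=-7.710+0.000j, V5=38.59-27.06j
aux → i_V1=-0.1797+0.9959j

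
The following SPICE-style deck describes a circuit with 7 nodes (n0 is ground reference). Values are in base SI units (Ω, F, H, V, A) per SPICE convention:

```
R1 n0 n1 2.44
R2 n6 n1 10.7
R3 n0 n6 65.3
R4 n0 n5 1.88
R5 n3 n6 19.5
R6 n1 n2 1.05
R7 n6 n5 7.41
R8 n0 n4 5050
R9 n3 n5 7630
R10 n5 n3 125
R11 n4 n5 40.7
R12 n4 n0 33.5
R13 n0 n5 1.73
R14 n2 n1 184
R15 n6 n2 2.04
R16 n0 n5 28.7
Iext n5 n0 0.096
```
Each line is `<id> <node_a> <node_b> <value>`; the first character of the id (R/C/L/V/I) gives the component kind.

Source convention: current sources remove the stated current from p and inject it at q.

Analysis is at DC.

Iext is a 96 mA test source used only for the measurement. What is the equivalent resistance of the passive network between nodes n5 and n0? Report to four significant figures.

R_eq = 0.8033 Ω

MNA unknowns: 6 node voltages V₁..V_6
R1: Y=0.4098 on G[0,1]
R2: Y=0.09346 on G[6,1]
R3: Y=0.01531 on G[0,6]
R4: Y=0.5319 on G[0,5]
R5: Y=0.05128 on G[3,6]
R6: Y=0.9524 on G[1,2]
R7: Y=0.1350 on G[6,5]
R8: Y=0.0001980 on G[0,4]
R9: Y=0.0001311 on G[3,5]
R10: Y=0.008000 on G[5,3]
R11: Y=0.02457 on G[4,5]
R12: Y=0.02985 on G[4,0]
R13: Y=0.5780 on G[0,5]
R14: Y=0.005435 on G[2,1]
R15: Y=0.4902 on G[6,2]
R16: Y=0.03484 on G[0,5]
Iext: z[5]−=0.096, z[0]+=0.096
solve → V1=-0.01517, V2=-0.02022, V3=-0.03650, V4=-0.03469, V5=-0.07711, V6=-0.03006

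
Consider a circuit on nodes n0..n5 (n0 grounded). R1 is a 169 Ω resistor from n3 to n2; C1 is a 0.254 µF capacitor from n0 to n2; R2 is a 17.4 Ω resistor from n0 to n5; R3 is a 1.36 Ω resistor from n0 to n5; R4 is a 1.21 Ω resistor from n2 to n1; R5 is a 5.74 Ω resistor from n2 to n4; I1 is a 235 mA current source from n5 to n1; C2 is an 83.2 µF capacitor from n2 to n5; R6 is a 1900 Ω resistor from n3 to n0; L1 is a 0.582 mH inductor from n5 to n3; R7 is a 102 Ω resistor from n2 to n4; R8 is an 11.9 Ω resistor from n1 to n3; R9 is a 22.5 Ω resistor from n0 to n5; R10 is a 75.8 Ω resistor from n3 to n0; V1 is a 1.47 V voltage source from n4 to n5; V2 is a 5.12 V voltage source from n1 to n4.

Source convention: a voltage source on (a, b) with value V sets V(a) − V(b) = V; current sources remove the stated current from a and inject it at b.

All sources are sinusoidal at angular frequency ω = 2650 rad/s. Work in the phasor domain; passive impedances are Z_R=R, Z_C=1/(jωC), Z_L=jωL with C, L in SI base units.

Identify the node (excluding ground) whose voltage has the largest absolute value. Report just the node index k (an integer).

MNA unknowns: 5 node voltages V₁..V_5 plus 2 source currents (V1, V2)
R1: Y=0.005917+0.000j on G[3,2]
C1: Y=0.000+0.0006731j on G[0,2]
R2: Y=0.05747+0.000j on G[0,5]
R3: Y=0.7353+0.000j on G[0,5]
R4: Y=0.8264+0.000j on G[2,1]
R5: Y=0.1742+0.000j on G[2,4]
I1: z[5]−=0.235, z[1]+=0.235
C2: Y=0.000+0.2205j on G[2,5]
R6: Y=0.0005263+0.000j on G[3,0]
L1: Y=0.000-0.6484j on G[5,3]
R7: Y=0.009804+0.000j on G[2,4]
R8: Y=0.08403+0.000j on G[1,3]
R9: Y=0.04444+0.000j on G[0,5]
R10: Y=0.01319+0.000j on G[3,0]
V1: row V4−V5=1.47, i_V1 at 4,5
V2: row V1−V4=5.12, i_V2 at 1,4
solve → V1=6.587-0.01842j, V2=5.369-1.182j, V3=0.1474+0.8607j, V4=1.467-0.01842j, V5=-0.003366-0.01842j
aux → i_V1=-0.5944-1.102j, i_V2=-1.312-0.8880j

1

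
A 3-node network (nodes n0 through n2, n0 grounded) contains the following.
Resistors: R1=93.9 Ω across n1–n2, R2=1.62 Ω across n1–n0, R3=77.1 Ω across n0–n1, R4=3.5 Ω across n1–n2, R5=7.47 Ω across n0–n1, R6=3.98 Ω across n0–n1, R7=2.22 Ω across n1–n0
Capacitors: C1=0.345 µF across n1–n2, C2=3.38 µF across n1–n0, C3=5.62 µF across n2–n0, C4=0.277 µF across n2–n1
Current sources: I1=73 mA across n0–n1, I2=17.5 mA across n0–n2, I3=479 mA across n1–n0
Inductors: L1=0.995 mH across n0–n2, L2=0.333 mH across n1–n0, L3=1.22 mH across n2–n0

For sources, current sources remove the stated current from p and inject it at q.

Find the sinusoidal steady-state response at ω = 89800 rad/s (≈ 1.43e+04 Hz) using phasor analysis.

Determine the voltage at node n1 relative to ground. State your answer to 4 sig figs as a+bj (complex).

MNA unknowns: 2 node voltages V₁..V_2
R1: Y=0.01065+0.000j on G[1,2]
C1: Y=0.000+0.03098j on G[1,2]
I1: z[0]−=0.073, z[1]+=0.073
R2: Y=0.6173+0.000j on G[1,0]
L1: Y=0.000-0.01119j on G[0,2]
R3: Y=0.01297+0.000j on G[0,1]
C2: Y=0.000+0.3035j on G[1,0]
C3: Y=0.000+0.5047j on G[2,0]
C4: Y=0.000+0.02487j on G[2,1]
R4: Y=0.2857+0.000j on G[1,2]
R5: Y=0.1339+0.000j on G[0,1]
I2: z[0]−=0.0175, z[2]+=0.0175
R6: Y=0.2513+0.000j on G[0,1]
L2: Y=0.000-0.03344j on G[1,0]
R7: Y=0.4505+0.000j on G[1,0]
L3: Y=0.000-0.009128j on G[2,0]
I3: z[1]−=0.479, z[0]+=0.479
solve → V1=-0.2290+0.05441j, V2=-0.03696+0.07861j

-0.2290+0.05441j V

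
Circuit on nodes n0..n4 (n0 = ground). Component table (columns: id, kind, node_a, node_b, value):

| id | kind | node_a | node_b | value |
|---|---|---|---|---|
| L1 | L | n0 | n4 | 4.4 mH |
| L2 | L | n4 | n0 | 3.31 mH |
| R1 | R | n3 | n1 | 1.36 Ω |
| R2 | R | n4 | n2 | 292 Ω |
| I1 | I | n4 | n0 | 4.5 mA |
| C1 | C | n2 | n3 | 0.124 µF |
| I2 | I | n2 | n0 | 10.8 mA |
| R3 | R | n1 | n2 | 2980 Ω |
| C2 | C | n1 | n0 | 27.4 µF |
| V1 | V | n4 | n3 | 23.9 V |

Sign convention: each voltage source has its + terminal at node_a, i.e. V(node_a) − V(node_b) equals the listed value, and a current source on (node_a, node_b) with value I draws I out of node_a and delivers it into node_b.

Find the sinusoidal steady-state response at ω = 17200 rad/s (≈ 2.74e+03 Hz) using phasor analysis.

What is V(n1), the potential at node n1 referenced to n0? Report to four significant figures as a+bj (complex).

MNA unknowns: 4 node voltages V₁..V_4 plus 1 source current (V1)
L1: Y=0.000-0.01321j on G[0,4]
L2: Y=0.000-0.01756j on G[4,0]
R1: Y=0.7353+0.000j on G[3,1]
R2: Y=0.003425+0.000j on G[4,2]
I1: z[4]−=0.0045, z[0]+=0.0045
C1: Y=0.000+0.002133j on G[2,3]
I2: z[2]−=0.0108, z[0]+=0.0108
R3: Y=0.0003356+0.000j on G[1,2]
C2: Y=0.000+0.4713j on G[1,0]
V1: row V4−V3=23.9, i_V1 at 4,3
solve → V1=1.665+0.1095j, V2=15.85-7.004j, V3=1.588+1.180j, V4=25.49+1.180j
aux → i_V1=-0.07382+0.7564j

1.665+0.1095j V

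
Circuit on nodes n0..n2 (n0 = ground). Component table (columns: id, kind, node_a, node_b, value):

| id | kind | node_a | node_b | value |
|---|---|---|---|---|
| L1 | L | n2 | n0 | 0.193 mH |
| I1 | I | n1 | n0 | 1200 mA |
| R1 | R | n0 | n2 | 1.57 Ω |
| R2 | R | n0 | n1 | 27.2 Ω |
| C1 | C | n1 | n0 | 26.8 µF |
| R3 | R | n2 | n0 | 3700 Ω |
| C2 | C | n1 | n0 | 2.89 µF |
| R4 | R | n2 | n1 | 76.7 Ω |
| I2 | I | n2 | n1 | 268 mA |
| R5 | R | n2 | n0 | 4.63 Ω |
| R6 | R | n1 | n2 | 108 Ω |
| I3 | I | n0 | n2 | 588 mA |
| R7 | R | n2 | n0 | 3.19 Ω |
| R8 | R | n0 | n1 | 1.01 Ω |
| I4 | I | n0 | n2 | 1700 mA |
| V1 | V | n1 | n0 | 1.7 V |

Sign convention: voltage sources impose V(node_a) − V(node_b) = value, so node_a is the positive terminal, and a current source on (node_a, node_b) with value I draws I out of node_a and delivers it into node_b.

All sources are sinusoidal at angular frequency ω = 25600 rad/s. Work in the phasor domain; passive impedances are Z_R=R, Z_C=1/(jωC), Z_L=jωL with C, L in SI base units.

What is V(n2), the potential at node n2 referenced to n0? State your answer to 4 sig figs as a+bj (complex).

1.682+0.2863j V

Element admittances at ω=25600 rad/s:
  Y(L1) = 0.000-0.2024j S between n2,n0
  I1: injects 1.2 A into n0 (from n1)
  Y(R1) = 0.6369+0.000j S between n0,n2
  Y(R2) = 0.03676+0.000j S between n0,n1
  Y(C1) = 0.000+0.6861j S between n1,n0
  Y(R3) = 0.0002703+0.000j S between n2,n0
  Y(C2) = 0.000+0.07398j S between n1,n0
  Y(R4) = 0.01304+0.000j S between n2,n1
  I2: injects 0.268 A into n1 (from n2)
  Y(R5) = 0.2160+0.000j S between n2,n0
  Y(R6) = 0.009259+0.000j S between n1,n2
  I3: injects 0.588 A into n2 (from n0)
  Y(R7) = 0.3135+0.000j S between n2,n0
  Y(R8) = 0.9901+0.000j S between n0,n1
  I4: injects 1.7 A into n2 (from n0)
  V1: constraint V(n1)−V(n0) = 1.7
Assemble and solve the 3×3 MNA system:
  V(n1)=1.700+0.000j  V(n2)=1.682+0.2863j
  i(V1)=-2.678-1.286j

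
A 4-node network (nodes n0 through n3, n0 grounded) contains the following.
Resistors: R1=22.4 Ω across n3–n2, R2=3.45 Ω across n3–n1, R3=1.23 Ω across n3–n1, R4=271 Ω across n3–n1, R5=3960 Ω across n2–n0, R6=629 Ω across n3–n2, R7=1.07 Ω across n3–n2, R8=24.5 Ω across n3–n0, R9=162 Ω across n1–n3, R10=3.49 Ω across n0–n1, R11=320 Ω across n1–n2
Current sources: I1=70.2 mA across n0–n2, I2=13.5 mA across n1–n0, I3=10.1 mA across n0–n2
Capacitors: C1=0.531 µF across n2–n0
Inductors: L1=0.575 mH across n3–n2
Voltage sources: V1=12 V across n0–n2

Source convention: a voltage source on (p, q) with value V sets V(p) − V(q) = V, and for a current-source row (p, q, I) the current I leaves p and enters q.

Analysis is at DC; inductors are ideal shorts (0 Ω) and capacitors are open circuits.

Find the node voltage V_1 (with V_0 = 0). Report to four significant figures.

Element admittances at DC:
  Y(R1) = 0.04464 S between n3,n2
  Y(R2) = 0.2899 S between n3,n1
  Y(R3) = 0.8130 S between n3,n1
  Y(R4) = 0.003690 S between n3,n1
  Y(R5) = 0.0002525 S between n2,n0
  Y(R6) = 0.001590 S between n3,n2
  Y(R7) = 0.9346 S between n3,n2
  I1: injects 0.0702 A into n2 (from n0)
  Y(R8) = 0.04082 S between n3,n0
  I2: injects 0.0135 A into n0 (from n1)
  Y(R9) = 0.006173 S between n1,n3
  Y(R10) = 0.2865 S between n0,n1
  I3: injects 0.0101 A into n2 (from n0)
  Y(C1) = 0.000 S between n2,n0
  Y(R11) = 0.003125 S between n1,n2
  L1: short n3↔n2 (DC inductor)
  V1: constraint V(n0)−V(n2) = 12
Assemble and solve the 5×5 MNA system:
  V(n1)=-9.558  V(n2)=-12.00  V(n3)=-12.00
  i(L1)=3.207  i(V1)=-3.298

-9.558 V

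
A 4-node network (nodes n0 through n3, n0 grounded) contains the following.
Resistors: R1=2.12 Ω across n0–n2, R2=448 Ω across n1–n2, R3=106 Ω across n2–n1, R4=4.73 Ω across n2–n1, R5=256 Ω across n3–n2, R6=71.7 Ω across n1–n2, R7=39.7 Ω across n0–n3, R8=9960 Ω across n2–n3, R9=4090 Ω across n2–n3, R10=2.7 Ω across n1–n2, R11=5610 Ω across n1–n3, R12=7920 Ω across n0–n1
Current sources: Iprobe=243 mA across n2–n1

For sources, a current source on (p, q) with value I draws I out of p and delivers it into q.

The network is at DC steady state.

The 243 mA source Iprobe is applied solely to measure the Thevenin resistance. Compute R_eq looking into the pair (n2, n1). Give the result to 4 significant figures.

R_eq = 1.646 Ω

MNA unknowns: 3 node voltages V₁..V_3
R1: Y=0.4717 on G[0,2]
R2: Y=0.002232 on G[1,2]
R3: Y=0.009434 on G[2,1]
R4: Y=0.2114 on G[2,1]
R5: Y=0.003906 on G[3,2]
R6: Y=0.01395 on G[1,2]
R7: Y=0.02519 on G[0,3]
R8: Y=0.0001004 on G[2,3]
R9: Y=0.0002445 on G[2,3]
R10: Y=0.3704 on G[1,2]
R11: Y=0.0001783 on G[1,3]
R12: Y=0.0001263 on G[0,1]
Iprobe: z[2]−=0.243, z[1]+=0.243
solve → V1=0.3996, V2=-0.0002336, V3=0.002372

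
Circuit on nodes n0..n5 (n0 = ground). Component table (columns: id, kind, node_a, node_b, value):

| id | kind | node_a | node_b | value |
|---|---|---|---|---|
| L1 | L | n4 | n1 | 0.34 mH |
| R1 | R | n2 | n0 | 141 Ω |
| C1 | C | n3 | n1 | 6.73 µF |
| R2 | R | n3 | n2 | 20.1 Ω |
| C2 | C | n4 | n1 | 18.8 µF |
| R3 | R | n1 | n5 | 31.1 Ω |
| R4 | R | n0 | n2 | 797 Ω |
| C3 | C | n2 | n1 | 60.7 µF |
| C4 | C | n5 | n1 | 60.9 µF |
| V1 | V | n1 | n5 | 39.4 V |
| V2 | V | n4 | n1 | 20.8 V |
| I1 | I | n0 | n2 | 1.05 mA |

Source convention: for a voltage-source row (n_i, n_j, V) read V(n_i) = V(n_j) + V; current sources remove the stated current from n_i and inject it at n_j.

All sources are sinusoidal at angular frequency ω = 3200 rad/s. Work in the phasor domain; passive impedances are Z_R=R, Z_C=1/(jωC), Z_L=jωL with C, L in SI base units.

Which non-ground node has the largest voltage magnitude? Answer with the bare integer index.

5

Element admittances at ω=3200 rad/s:
  Y(L1) = 0.000-0.9191j S between n4,n1
  Y(R1) = 0.007092+0.000j S between n2,n0
  Y(C1) = 0.000+0.02154j S between n3,n1
  Y(R2) = 0.04975+0.000j S between n3,n2
  Y(C2) = 0.000+0.06016j S between n4,n1
  Y(R3) = 0.03215+0.000j S between n1,n5
  Y(R4) = 0.001255+0.000j S between n0,n2
  Y(C3) = 0.000+0.1942j S between n2,n1
  Y(C4) = 0.000+0.1949j S between n5,n1
  V1: constraint V(n1)−V(n5) = 39.4
  V2: constraint V(n4)−V(n1) = 20.8
  I1: injects 0.00105 A into n2 (from n0)
Assemble and solve the 7×7 MNA system:
  V(n1)=0.1258+0.000j  V(n2)=0.1258+0.000j  V(n3)=0.1258+0.000j  V(n4)=20.93+0.000j  V(n5)=-39.27+0.000j
  i(V1)=-1.267-7.678j  i(V2)=0.000+17.87j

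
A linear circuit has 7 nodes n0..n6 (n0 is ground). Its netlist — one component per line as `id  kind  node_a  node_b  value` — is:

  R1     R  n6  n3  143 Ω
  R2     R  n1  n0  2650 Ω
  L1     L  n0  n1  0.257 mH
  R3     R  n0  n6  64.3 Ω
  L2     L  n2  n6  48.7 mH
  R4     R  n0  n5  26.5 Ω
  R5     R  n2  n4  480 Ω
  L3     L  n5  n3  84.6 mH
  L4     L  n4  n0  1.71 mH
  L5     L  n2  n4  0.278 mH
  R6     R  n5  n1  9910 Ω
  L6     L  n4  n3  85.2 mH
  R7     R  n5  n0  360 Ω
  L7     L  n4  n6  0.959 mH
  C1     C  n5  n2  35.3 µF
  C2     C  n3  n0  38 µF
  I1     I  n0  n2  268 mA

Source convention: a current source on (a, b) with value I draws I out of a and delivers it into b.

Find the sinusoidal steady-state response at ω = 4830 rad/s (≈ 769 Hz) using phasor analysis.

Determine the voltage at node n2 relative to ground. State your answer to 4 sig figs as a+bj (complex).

1.130+2.024j V

Apply KCL at each of the 6 non-ground nodes and solve the resulting linear system.
Node n1: branches {R2, L1, R6} → V_1 = -0.0002759+7.701e-05j
Node n2: branches {L2, R5, L5, C1, I1} → V_2 = 1.130+2.024j
Node n3: branches {R1, L3, L6, C2} → V_3 = 0.04409-0.09784j
Node n4: branches {R5, L4, L5, L6, L7} → V_4 = 1.011+1.708j
Node n5: branches {R4, L3, R6, R7, C1} → V_5 = 0.6135+2.203j
Node n6: branches {R1, R3, L2, L7} → V_6 = 1.179+1.595j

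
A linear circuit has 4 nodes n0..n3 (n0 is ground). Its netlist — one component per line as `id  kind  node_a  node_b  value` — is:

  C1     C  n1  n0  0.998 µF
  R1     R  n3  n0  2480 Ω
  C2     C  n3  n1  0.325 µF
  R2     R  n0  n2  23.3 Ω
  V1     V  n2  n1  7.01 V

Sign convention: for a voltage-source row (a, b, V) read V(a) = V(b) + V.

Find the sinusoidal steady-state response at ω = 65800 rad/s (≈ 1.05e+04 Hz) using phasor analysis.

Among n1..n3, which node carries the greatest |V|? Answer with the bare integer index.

2

MNA unknowns: 3 node voltages V₁..V_3 plus 1 source current (V1)
C1: Y=0.000+0.06567j on G[1,0]
R1: Y=0.0004032+0.000j on G[3,0]
C2: Y=0.000+0.02139j on G[3,1]
R2: Y=0.04292+0.000j on G[0,2]
V1: row V2−V1=7.01, i_V1 at 2,1
solve → V1=-2.106+3.192j, V2=4.904+3.192j, V3=-2.165+3.151j
aux → i_V1=-0.2105-0.1370j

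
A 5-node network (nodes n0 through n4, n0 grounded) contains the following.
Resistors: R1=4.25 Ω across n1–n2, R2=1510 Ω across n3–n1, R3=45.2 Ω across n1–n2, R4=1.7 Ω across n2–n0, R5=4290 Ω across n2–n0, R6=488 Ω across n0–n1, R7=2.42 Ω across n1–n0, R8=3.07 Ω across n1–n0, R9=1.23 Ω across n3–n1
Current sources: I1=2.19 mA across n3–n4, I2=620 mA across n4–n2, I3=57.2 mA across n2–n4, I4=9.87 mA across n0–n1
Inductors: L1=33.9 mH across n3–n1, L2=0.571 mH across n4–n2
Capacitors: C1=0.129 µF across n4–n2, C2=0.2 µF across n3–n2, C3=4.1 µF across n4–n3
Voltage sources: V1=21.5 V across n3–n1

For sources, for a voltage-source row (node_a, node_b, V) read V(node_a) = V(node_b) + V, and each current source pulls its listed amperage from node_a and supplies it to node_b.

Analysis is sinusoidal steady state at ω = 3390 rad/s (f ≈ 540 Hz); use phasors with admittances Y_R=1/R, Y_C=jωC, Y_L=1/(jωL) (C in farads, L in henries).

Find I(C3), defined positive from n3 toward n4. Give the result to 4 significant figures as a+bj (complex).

MNA unknowns: 4 node voltages V₁..V_4 plus 1 source current (V1)
R1: Y=0.2353+0.000j on G[1,2]
I1: z[3]−=0.00219, z[4]+=0.00219
R2: Y=0.0006623+0.000j on G[3,1]
R3: Y=0.02212+0.000j on G[1,2]
R4: Y=0.5882+0.000j on G[2,0]
I2: z[4]−=0.62, z[2]+=0.62
R5: Y=0.0002331+0.000j on G[2,0]
I3: z[2]−=0.0572, z[4]+=0.0572
I4: z[0]−=0.00987, z[1]+=0.00987
L1: Y=0.000-0.008702j on G[3,1]
R6: Y=0.002049+0.000j on G[0,1]
R7: Y=0.4132+0.000j on G[1,0]
R8: Y=0.3257+0.000j on G[1,0]
C1: Y=0.000+0.0004373j on G[4,2]
C2: Y=0.000+0.0006780j on G[3,2]
R9: Y=0.8130+0.000j on G[3,1]
L2: Y=0.000-0.5166j on G[4,2]
C3: Y=0.000+0.01390j on G[4,3]
V1: row V3−V1=21.5, i_V1 at 3,1
solve → V1=0.01458-0.2434j, V2=-0.001587+0.3065j, V3=21.51-0.2434j, V4=-0.5970-0.7944j
aux → i_V1=-17.49-0.1348j

-0.007659+0.3073j A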